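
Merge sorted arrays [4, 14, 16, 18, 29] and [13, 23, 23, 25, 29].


Compare heads, take smaller each step.
Merged: [4, 13, 14, 16, 18, 23, 23, 25, 29, 29]


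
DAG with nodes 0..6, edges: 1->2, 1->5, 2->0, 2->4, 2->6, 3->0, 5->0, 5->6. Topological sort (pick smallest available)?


Kahn's algorithm, process smallest node first
Order: [1, 2, 3, 4, 5, 0, 6]


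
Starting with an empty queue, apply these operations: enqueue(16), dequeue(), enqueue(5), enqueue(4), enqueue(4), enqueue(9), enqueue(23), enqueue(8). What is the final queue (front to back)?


enqueue(16) -> [16]
dequeue() returns 16 -> []
enqueue(5) -> [5]
enqueue(4) -> [5, 4]
enqueue(4) -> [5, 4, 4]
enqueue(9) -> [5, 4, 4, 9]
enqueue(23) -> [5, 4, 4, 9, 23]
enqueue(8) -> [5, 4, 4, 9, 23, 8]
Final queue (front to back): [5, 4, 4, 9, 23, 8]


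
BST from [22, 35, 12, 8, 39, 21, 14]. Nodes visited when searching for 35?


BST root = 22
Search for 35: compare at each node
Path: [22, 35]


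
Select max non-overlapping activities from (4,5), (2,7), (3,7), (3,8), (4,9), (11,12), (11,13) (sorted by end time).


Greedy: pick earliest-ending, then skip overlaps.
Selected (2 activities): [(4, 5), (11, 12)]


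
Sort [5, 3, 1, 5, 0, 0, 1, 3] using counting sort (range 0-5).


Count array: [2, 2, 0, 2, 0, 2]
Reconstruct: [0, 0, 1, 1, 3, 3, 5, 5]


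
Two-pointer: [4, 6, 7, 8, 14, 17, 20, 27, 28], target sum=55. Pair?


Two pointers: lo=0, hi=8
Found pair: (27, 28) summing to 55


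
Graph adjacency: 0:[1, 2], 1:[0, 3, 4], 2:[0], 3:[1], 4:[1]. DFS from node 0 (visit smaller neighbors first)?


DFS stack-based: start with [0]
Visit order: [0, 1, 3, 4, 2]


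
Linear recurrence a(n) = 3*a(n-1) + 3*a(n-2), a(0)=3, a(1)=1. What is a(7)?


Build bottom-up:
...a(5)=576, a(6)=2187, a(7)=3*2187+3*576=8289


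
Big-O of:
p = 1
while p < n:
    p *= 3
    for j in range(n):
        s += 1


Per nesting level: O(log n) * O(n) = O(n log n)
Complexity: O(n log n)


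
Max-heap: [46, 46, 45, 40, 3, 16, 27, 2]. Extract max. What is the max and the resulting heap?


Max = 46
Replace root with last, heapify down
Resulting heap: [46, 40, 45, 2, 3, 16, 27]


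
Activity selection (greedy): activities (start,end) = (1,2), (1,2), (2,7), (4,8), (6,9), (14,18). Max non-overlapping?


Greedy: pick earliest-ending, then skip overlaps.
Selected (3 activities): [(1, 2), (2, 7), (14, 18)]


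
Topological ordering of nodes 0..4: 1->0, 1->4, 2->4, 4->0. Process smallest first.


Kahn's algorithm, process smallest node first
Order: [1, 2, 3, 4, 0]


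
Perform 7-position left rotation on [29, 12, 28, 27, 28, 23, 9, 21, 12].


Left rotate by 7: [21, 12, 29, 12, 28, 27, 28, 23, 9]


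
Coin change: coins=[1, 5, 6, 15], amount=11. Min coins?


dp[0]=0; dp[i]=1+min(dp[i-c] for c in coins)
...dp[6]=1, dp[7]=2, dp[8]=3, dp[9]=4, dp[10]=2, dp[11]=2
Minimum coins for 11 = 2


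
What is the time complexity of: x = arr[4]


Analysis: constant-time operation, no loop
Complexity: O(1)


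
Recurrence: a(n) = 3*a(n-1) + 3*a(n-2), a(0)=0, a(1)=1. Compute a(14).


Build bottom-up:
...a(12)=1924560, a(13)=7296561, a(14)=3*7296561+3*1924560=27663363


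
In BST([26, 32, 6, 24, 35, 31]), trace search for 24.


BST root = 26
Search for 24: compare at each node
Path: [26, 6, 24]


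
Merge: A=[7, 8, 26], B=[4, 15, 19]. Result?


Compare heads, take smaller each step.
Merged: [4, 7, 8, 15, 19, 26]


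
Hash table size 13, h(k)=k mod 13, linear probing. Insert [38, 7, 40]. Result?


Insertions: 38->slot 12; 7->slot 7; 40->slot 1
Table: [None, 40, None, None, None, None, None, 7, None, None, None, None, 38]


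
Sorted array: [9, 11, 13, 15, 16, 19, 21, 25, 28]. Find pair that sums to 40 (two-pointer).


Two pointers: lo=0, hi=8
Found pair: (15, 25) summing to 40


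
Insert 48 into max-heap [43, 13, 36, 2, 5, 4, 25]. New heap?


Append 48: [43, 13, 36, 2, 5, 4, 25, 48]
Bubble up: swap idx 7(48) with idx 3(2); swap idx 3(48) with idx 1(13); swap idx 1(48) with idx 0(43)
Result: [48, 43, 36, 13, 5, 4, 25, 2]


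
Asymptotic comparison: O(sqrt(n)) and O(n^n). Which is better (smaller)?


sublinear grows slower than n^n
O(sqrt(n)) is asymptotically smaller; O(n^n) grows faster


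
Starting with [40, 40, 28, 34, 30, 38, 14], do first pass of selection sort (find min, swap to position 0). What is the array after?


After one pass: [14, 40, 28, 34, 30, 38, 40]


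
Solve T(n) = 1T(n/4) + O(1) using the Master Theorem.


a=1, b=4, c=0. log_4(1)=0 = c=0. Case 2: O(n^c log n) = O(log n)
Complexity: O(log n)


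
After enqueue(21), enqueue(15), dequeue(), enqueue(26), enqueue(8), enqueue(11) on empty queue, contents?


enqueue(21) -> [21]
enqueue(15) -> [21, 15]
dequeue() returns 21 -> [15]
enqueue(26) -> [15, 26]
enqueue(8) -> [15, 26, 8]
enqueue(11) -> [15, 26, 8, 11]
Final queue (front to back): [15, 26, 8, 11]


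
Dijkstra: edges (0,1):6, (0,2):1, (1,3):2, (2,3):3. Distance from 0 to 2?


Dijkstra from 0:
Distances: {0: 0, 1: 6, 2: 1, 3: 4}
Shortest distance to 2 = 1, path = [0, 2]


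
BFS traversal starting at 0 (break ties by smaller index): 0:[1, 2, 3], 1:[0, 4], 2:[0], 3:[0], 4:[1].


BFS queue: start with [0]
Visit order: [0, 1, 2, 3, 4]


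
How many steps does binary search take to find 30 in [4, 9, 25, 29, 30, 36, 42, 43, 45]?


Search for 30:
[0,8] mid=4 arr[4]=30
Total: 1 comparisons


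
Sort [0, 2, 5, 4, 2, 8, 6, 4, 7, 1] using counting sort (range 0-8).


Count array: [1, 1, 2, 0, 2, 1, 1, 1, 1]
Reconstruct: [0, 1, 2, 2, 4, 4, 5, 6, 7, 8]


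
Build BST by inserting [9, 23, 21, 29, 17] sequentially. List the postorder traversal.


Root = 9; build tree by BST insertion.
Postorder traversal: [17, 21, 29, 23, 9]


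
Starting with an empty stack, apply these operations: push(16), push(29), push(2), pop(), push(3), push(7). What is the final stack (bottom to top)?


push(16) -> [16]
push(29) -> [16, 29]
push(2) -> [16, 29, 2]
pop() returns 2 -> [16, 29]
push(3) -> [16, 29, 3]
push(7) -> [16, 29, 3, 7]
Final stack (bottom to top): [16, 29, 3, 7]


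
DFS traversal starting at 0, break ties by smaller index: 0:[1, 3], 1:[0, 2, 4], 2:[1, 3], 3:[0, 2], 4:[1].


DFS stack-based: start with [0]
Visit order: [0, 1, 2, 3, 4]


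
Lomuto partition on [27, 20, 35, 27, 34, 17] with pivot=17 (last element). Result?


Elements <= 17 go left of pivot.
Result: [17, 20, 35, 27, 34, 27], pivot at index 0


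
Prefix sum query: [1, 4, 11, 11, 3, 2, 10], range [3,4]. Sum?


Prefix sums: [0, 1, 5, 16, 27, 30, 32, 42]
Sum[3..4] = prefix[5] - prefix[3] = 30 - 16 = 14


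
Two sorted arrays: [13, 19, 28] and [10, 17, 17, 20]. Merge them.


Compare heads, take smaller each step.
Merged: [10, 13, 17, 17, 19, 20, 28]


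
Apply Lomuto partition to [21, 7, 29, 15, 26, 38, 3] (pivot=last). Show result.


Elements <= 3 go left of pivot.
Result: [3, 7, 29, 15, 26, 38, 21], pivot at index 0


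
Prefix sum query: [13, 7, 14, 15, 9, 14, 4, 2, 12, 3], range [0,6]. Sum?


Prefix sums: [0, 13, 20, 34, 49, 58, 72, 76, 78, 90, 93]
Sum[0..6] = prefix[7] - prefix[0] = 76 - 0 = 76


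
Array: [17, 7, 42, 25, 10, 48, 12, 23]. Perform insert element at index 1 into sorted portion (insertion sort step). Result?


After one pass: [7, 17, 42, 25, 10, 48, 12, 23]


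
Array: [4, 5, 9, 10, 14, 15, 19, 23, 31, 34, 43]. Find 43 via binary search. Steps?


Search for 43:
[0,10] mid=5 arr[5]=15
[6,10] mid=8 arr[8]=31
[9,10] mid=9 arr[9]=34
[10,10] mid=10 arr[10]=43
Total: 4 comparisons


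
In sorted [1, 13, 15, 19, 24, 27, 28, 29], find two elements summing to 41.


Two pointers: lo=0, hi=7
Found pair: (13, 28) summing to 41


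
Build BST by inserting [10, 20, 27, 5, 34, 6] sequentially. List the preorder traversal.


Root = 10; build tree by BST insertion.
Preorder traversal: [10, 5, 6, 20, 27, 34]


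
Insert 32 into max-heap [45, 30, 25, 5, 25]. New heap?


Append 32: [45, 30, 25, 5, 25, 32]
Bubble up: swap idx 5(32) with idx 2(25)
Result: [45, 30, 32, 5, 25, 25]


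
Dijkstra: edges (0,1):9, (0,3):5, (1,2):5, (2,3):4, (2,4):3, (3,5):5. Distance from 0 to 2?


Dijkstra from 0:
Distances: {0: 0, 1: 9, 2: 9, 3: 5, 4: 12, 5: 10}
Shortest distance to 2 = 9, path = [0, 3, 2]


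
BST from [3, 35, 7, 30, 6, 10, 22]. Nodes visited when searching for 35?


BST root = 3
Search for 35: compare at each node
Path: [3, 35]


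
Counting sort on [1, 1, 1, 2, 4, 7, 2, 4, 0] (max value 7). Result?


Count array: [1, 3, 2, 0, 2, 0, 0, 1]
Reconstruct: [0, 1, 1, 1, 2, 2, 4, 4, 7]


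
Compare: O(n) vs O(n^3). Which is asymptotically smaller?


linear grows slower than cubic
O(n) is asymptotically smaller; O(n^3) grows faster


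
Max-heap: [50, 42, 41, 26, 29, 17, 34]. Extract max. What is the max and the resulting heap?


Max = 50
Replace root with last, heapify down
Resulting heap: [42, 34, 41, 26, 29, 17]


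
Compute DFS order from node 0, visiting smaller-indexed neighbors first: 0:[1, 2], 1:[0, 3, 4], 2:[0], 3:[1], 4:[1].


DFS stack-based: start with [0]
Visit order: [0, 1, 3, 4, 2]


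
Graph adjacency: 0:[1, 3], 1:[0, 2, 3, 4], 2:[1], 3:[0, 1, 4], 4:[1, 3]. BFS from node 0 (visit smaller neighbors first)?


BFS queue: start with [0]
Visit order: [0, 1, 3, 2, 4]


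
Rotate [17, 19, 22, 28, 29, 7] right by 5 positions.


Right rotate by 5: [19, 22, 28, 29, 7, 17]


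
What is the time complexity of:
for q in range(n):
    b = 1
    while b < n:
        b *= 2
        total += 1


Per nesting level: O(n) * O(log n) = O(n log n)
Complexity: O(n log n)


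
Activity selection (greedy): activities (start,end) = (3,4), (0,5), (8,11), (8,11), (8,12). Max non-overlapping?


Greedy: pick earliest-ending, then skip overlaps.
Selected (2 activities): [(3, 4), (8, 11)]


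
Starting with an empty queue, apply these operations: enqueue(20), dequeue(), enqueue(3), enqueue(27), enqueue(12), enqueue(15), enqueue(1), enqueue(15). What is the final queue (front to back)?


enqueue(20) -> [20]
dequeue() returns 20 -> []
enqueue(3) -> [3]
enqueue(27) -> [3, 27]
enqueue(12) -> [3, 27, 12]
enqueue(15) -> [3, 27, 12, 15]
enqueue(1) -> [3, 27, 12, 15, 1]
enqueue(15) -> [3, 27, 12, 15, 1, 15]
Final queue (front to back): [3, 27, 12, 15, 1, 15]


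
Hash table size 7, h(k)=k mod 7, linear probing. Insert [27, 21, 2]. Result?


Insertions: 27->slot 6; 21->slot 0; 2->slot 2
Table: [21, None, 2, None, None, None, 27]


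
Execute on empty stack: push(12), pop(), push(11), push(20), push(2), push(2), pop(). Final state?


push(12) -> [12]
pop() returns 12 -> []
push(11) -> [11]
push(20) -> [11, 20]
push(2) -> [11, 20, 2]
push(2) -> [11, 20, 2, 2]
pop() returns 2 -> [11, 20, 2]
Final stack (bottom to top): [11, 20, 2]


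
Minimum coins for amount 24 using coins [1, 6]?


dp[0]=0; dp[i]=1+min(dp[i-c] for c in coins)
...dp[19]=4, dp[20]=5, dp[21]=6, dp[22]=7, dp[23]=8, dp[24]=4
Minimum coins for 24 = 4


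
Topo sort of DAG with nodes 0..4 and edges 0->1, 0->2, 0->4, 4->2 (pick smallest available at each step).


Kahn's algorithm, process smallest node first
Order: [0, 1, 3, 4, 2]


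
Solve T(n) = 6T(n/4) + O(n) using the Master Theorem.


a=6, b=4, c=1. log_4(6)=1.292 > c=1. Case 1: O(n^log_b(a)) = O(n^1.292)
Complexity: O(n^1.292)


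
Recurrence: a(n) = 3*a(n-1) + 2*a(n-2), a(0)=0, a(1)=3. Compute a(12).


Build bottom-up:
...a(10)=238941, a(11)=851001, a(12)=3*851001+2*238941=3030885


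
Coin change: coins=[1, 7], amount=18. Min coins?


dp[0]=0; dp[i]=1+min(dp[i-c] for c in coins)
...dp[13]=7, dp[14]=2, dp[15]=3, dp[16]=4, dp[17]=5, dp[18]=6
Minimum coins for 18 = 6


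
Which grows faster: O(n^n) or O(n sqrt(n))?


n^1.5 grows slower than n^n
O(n sqrt(n)) is asymptotically smaller; O(n^n) grows faster


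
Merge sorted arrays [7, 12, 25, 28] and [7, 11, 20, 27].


Compare heads, take smaller each step.
Merged: [7, 7, 11, 12, 20, 25, 27, 28]


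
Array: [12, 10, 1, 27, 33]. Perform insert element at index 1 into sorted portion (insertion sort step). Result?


After one pass: [10, 12, 1, 27, 33]


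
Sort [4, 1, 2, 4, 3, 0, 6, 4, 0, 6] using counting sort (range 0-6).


Count array: [2, 1, 1, 1, 3, 0, 2]
Reconstruct: [0, 0, 1, 2, 3, 4, 4, 4, 6, 6]


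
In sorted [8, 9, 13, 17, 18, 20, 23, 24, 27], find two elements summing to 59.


Two pointers: lo=0, hi=8
No pair sums to 59


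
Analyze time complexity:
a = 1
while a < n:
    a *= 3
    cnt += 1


Per nesting level: O(log n) = O(log n)
Complexity: O(log n)


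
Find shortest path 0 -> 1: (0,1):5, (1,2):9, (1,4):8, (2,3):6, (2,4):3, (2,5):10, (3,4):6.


Dijkstra from 0:
Distances: {0: 0, 1: 5, 2: 14, 3: 19, 4: 13, 5: 24}
Shortest distance to 1 = 5, path = [0, 1]


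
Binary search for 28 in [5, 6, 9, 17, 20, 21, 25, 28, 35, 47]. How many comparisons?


Search for 28:
[0,9] mid=4 arr[4]=20
[5,9] mid=7 arr[7]=28
Total: 2 comparisons


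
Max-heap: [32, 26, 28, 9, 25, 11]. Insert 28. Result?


Append 28: [32, 26, 28, 9, 25, 11, 28]
Bubble up: no swaps needed
Result: [32, 26, 28, 9, 25, 11, 28]


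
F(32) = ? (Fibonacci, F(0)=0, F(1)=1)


F(n)=F(n-1)+F(n-2)
...F(30)=832040, F(31)=1346269, F(32)=2178309


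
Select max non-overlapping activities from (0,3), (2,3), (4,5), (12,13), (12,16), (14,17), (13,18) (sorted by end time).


Greedy: pick earliest-ending, then skip overlaps.
Selected (4 activities): [(0, 3), (4, 5), (12, 13), (14, 17)]


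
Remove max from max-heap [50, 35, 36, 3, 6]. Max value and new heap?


Max = 50
Replace root with last, heapify down
Resulting heap: [36, 35, 6, 3]


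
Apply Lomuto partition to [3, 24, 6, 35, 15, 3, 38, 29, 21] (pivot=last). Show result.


Elements <= 21 go left of pivot.
Result: [3, 6, 15, 3, 21, 35, 38, 29, 24], pivot at index 4


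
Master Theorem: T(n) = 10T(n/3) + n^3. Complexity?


a=10, b=3, c=3. log_3(10)=2.096 < c=3. Case 3: O(n^c) = O(n^3)
Complexity: O(n^3)


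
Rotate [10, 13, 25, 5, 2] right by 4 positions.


Right rotate by 4: [13, 25, 5, 2, 10]


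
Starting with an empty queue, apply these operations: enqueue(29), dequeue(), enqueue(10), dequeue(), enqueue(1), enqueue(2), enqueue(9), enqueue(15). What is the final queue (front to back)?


enqueue(29) -> [29]
dequeue() returns 29 -> []
enqueue(10) -> [10]
dequeue() returns 10 -> []
enqueue(1) -> [1]
enqueue(2) -> [1, 2]
enqueue(9) -> [1, 2, 9]
enqueue(15) -> [1, 2, 9, 15]
Final queue (front to back): [1, 2, 9, 15]


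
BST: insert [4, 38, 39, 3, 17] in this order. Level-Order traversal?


Root = 4; build tree by BST insertion.
Level-Order traversal: [4, 3, 38, 17, 39]


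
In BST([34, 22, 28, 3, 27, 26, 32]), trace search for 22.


BST root = 34
Search for 22: compare at each node
Path: [34, 22]


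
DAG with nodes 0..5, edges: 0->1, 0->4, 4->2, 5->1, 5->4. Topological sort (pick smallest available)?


Kahn's algorithm, process smallest node first
Order: [0, 3, 5, 1, 4, 2]


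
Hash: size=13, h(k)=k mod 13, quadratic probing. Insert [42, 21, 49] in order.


Insertions: 42->slot 3; 21->slot 8; 49->slot 10
Table: [None, None, None, 42, None, None, None, None, 21, None, 49, None, None]


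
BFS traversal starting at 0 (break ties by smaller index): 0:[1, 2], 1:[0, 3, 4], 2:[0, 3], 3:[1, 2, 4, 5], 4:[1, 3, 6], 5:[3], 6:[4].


BFS queue: start with [0]
Visit order: [0, 1, 2, 3, 4, 5, 6]


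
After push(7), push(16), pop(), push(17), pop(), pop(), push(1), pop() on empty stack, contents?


push(7) -> [7]
push(16) -> [7, 16]
pop() returns 16 -> [7]
push(17) -> [7, 17]
pop() returns 17 -> [7]
pop() returns 7 -> []
push(1) -> [1]
pop() returns 1 -> []
Final stack (bottom to top): []


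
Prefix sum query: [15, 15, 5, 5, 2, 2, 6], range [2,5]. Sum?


Prefix sums: [0, 15, 30, 35, 40, 42, 44, 50]
Sum[2..5] = prefix[6] - prefix[2] = 44 - 30 = 14


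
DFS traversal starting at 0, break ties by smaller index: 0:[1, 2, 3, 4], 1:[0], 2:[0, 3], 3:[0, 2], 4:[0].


DFS stack-based: start with [0]
Visit order: [0, 1, 2, 3, 4]


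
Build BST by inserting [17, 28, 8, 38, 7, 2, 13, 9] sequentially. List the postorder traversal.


Root = 17; build tree by BST insertion.
Postorder traversal: [2, 7, 9, 13, 8, 38, 28, 17]


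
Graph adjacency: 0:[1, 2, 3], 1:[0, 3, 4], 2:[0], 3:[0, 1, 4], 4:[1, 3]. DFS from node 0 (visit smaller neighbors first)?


DFS stack-based: start with [0]
Visit order: [0, 1, 3, 4, 2]


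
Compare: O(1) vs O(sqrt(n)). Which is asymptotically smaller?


constant grows slower than sublinear
O(1) is asymptotically smaller; O(sqrt(n)) grows faster


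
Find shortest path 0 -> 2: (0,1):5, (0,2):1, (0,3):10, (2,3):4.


Dijkstra from 0:
Distances: {0: 0, 1: 5, 2: 1, 3: 5}
Shortest distance to 2 = 1, path = [0, 2]


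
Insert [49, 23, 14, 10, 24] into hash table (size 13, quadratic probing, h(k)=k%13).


Insertions: 49->slot 10; 23->slot 11; 14->slot 1; 10->slot 6; 24->slot 12
Table: [None, 14, None, None, None, None, 10, None, None, None, 49, 23, 24]


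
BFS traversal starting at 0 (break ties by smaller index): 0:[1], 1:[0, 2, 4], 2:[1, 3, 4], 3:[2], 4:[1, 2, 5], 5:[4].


BFS queue: start with [0]
Visit order: [0, 1, 2, 4, 3, 5]


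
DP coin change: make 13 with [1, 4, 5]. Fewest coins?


dp[0]=0; dp[i]=1+min(dp[i-c] for c in coins)
...dp[8]=2, dp[9]=2, dp[10]=2, dp[11]=3, dp[12]=3, dp[13]=3
Minimum coins for 13 = 3


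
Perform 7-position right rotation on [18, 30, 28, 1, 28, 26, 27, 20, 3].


Right rotate by 7: [28, 1, 28, 26, 27, 20, 3, 18, 30]


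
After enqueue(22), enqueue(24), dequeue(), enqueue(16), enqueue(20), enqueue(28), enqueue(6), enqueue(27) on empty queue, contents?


enqueue(22) -> [22]
enqueue(24) -> [22, 24]
dequeue() returns 22 -> [24]
enqueue(16) -> [24, 16]
enqueue(20) -> [24, 16, 20]
enqueue(28) -> [24, 16, 20, 28]
enqueue(6) -> [24, 16, 20, 28, 6]
enqueue(27) -> [24, 16, 20, 28, 6, 27]
Final queue (front to back): [24, 16, 20, 28, 6, 27]


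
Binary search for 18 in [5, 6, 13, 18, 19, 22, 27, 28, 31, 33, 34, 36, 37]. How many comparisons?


Search for 18:
[0,12] mid=6 arr[6]=27
[0,5] mid=2 arr[2]=13
[3,5] mid=4 arr[4]=19
[3,3] mid=3 arr[3]=18
Total: 4 comparisons


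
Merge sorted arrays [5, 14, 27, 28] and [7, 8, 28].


Compare heads, take smaller each step.
Merged: [5, 7, 8, 14, 27, 28, 28]


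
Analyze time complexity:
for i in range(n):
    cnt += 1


Per nesting level: O(n) = O(n)
Complexity: O(n)


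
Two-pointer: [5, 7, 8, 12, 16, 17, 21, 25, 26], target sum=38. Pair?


Two pointers: lo=0, hi=8
Found pair: (12, 26) summing to 38


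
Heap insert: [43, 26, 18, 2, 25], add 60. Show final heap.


Append 60: [43, 26, 18, 2, 25, 60]
Bubble up: swap idx 5(60) with idx 2(18); swap idx 2(60) with idx 0(43)
Result: [60, 26, 43, 2, 25, 18]


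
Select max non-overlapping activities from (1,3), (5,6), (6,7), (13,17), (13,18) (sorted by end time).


Greedy: pick earliest-ending, then skip overlaps.
Selected (4 activities): [(1, 3), (5, 6), (6, 7), (13, 17)]


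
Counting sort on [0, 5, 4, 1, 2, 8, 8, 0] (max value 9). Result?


Count array: [2, 1, 1, 0, 1, 1, 0, 0, 2, 0]
Reconstruct: [0, 0, 1, 2, 4, 5, 8, 8]


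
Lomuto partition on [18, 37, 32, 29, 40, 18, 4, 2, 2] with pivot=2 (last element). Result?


Elements <= 2 go left of pivot.
Result: [2, 2, 32, 29, 40, 18, 4, 18, 37], pivot at index 1


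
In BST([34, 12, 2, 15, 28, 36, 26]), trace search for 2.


BST root = 34
Search for 2: compare at each node
Path: [34, 12, 2]


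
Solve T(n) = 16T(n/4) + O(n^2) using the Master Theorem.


a=16, b=4, c=2. log_4(16)=2 = c=2. Case 2: O(n^c log n) = O(n^2 log n)
Complexity: O(n^2 log n)


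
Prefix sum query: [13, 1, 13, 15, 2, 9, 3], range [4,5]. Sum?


Prefix sums: [0, 13, 14, 27, 42, 44, 53, 56]
Sum[4..5] = prefix[6] - prefix[4] = 53 - 42 = 11


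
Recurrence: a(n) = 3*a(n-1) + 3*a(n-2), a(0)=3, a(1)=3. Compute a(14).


Build bottom-up:
...a(12)=10342323, a(13)=39210723, a(14)=3*39210723+3*10342323=148659138


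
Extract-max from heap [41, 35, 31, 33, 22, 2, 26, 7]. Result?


Max = 41
Replace root with last, heapify down
Resulting heap: [35, 33, 31, 7, 22, 2, 26]


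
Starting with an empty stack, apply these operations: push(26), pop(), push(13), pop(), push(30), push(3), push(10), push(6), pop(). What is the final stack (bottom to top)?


push(26) -> [26]
pop() returns 26 -> []
push(13) -> [13]
pop() returns 13 -> []
push(30) -> [30]
push(3) -> [30, 3]
push(10) -> [30, 3, 10]
push(6) -> [30, 3, 10, 6]
pop() returns 6 -> [30, 3, 10]
Final stack (bottom to top): [30, 3, 10]


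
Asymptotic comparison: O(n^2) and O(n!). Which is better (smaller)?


quadratic grows slower than factorial
O(n^2) is asymptotically smaller; O(n!) grows faster


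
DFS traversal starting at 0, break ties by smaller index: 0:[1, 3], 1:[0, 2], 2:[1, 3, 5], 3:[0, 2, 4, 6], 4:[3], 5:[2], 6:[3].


DFS stack-based: start with [0]
Visit order: [0, 1, 2, 3, 4, 6, 5]


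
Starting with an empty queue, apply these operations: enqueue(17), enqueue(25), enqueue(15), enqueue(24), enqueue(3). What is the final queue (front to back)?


enqueue(17) -> [17]
enqueue(25) -> [17, 25]
enqueue(15) -> [17, 25, 15]
enqueue(24) -> [17, 25, 15, 24]
enqueue(3) -> [17, 25, 15, 24, 3]
Final queue (front to back): [17, 25, 15, 24, 3]


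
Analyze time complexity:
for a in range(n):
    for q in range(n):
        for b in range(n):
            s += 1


Per nesting level: O(n) * O(n) * O(n) = O(n^3)
Complexity: O(n^3)


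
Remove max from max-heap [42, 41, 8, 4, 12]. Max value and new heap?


Max = 42
Replace root with last, heapify down
Resulting heap: [41, 12, 8, 4]


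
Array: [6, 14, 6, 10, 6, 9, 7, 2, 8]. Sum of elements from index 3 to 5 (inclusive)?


Prefix sums: [0, 6, 20, 26, 36, 42, 51, 58, 60, 68]
Sum[3..5] = prefix[6] - prefix[3] = 51 - 26 = 25


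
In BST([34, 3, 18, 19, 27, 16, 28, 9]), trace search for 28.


BST root = 34
Search for 28: compare at each node
Path: [34, 3, 18, 19, 27, 28]


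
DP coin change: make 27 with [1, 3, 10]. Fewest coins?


dp[0]=0; dp[i]=1+min(dp[i-c] for c in coins)
...dp[22]=4, dp[23]=3, dp[24]=4, dp[25]=5, dp[26]=4, dp[27]=5
Minimum coins for 27 = 5


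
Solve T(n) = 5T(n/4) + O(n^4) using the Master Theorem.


a=5, b=4, c=4. log_4(5)=1.161 < c=4. Case 3: O(n^c) = O(n^4)
Complexity: O(n^4)


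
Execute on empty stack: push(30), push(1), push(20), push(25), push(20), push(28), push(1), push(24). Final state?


push(30) -> [30]
push(1) -> [30, 1]
push(20) -> [30, 1, 20]
push(25) -> [30, 1, 20, 25]
push(20) -> [30, 1, 20, 25, 20]
push(28) -> [30, 1, 20, 25, 20, 28]
push(1) -> [30, 1, 20, 25, 20, 28, 1]
push(24) -> [30, 1, 20, 25, 20, 28, 1, 24]
Final stack (bottom to top): [30, 1, 20, 25, 20, 28, 1, 24]


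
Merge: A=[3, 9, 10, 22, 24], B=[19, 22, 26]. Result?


Compare heads, take smaller each step.
Merged: [3, 9, 10, 19, 22, 22, 24, 26]


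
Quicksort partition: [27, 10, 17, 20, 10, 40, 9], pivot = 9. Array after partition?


Elements <= 9 go left of pivot.
Result: [9, 10, 17, 20, 10, 40, 27], pivot at index 0


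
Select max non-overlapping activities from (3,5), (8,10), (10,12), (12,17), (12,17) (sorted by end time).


Greedy: pick earliest-ending, then skip overlaps.
Selected (4 activities): [(3, 5), (8, 10), (10, 12), (12, 17)]


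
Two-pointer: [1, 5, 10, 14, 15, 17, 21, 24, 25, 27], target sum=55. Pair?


Two pointers: lo=0, hi=9
No pair sums to 55


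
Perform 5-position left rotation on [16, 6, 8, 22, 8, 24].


Left rotate by 5: [24, 16, 6, 8, 22, 8]


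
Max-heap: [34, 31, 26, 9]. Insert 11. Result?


Append 11: [34, 31, 26, 9, 11]
Bubble up: no swaps needed
Result: [34, 31, 26, 9, 11]


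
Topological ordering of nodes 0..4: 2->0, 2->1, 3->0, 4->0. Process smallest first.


Kahn's algorithm, process smallest node first
Order: [2, 1, 3, 4, 0]


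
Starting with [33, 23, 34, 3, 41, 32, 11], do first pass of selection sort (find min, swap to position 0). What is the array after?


After one pass: [3, 23, 34, 33, 41, 32, 11]


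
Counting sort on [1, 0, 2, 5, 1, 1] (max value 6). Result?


Count array: [1, 3, 1, 0, 0, 1, 0]
Reconstruct: [0, 1, 1, 1, 2, 5]


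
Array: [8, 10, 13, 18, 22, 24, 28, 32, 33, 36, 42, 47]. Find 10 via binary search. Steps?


Search for 10:
[0,11] mid=5 arr[5]=24
[0,4] mid=2 arr[2]=13
[0,1] mid=0 arr[0]=8
[1,1] mid=1 arr[1]=10
Total: 4 comparisons


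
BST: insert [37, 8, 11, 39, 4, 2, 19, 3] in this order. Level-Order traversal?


Root = 37; build tree by BST insertion.
Level-Order traversal: [37, 8, 39, 4, 11, 2, 19, 3]


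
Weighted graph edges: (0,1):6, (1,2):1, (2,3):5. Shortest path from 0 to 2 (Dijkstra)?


Dijkstra from 0:
Distances: {0: 0, 1: 6, 2: 7, 3: 12}
Shortest distance to 2 = 7, path = [0, 1, 2]


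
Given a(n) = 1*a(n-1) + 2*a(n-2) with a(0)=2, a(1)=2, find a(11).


Build bottom-up:
...a(9)=682, a(10)=1366, a(11)=1*1366+2*682=2730


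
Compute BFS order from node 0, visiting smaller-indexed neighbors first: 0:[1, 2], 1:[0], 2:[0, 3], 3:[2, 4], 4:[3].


BFS queue: start with [0]
Visit order: [0, 1, 2, 3, 4]


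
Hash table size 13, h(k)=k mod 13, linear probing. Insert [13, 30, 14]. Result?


Insertions: 13->slot 0; 30->slot 4; 14->slot 1
Table: [13, 14, None, None, 30, None, None, None, None, None, None, None, None]


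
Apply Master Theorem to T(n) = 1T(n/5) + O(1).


a=1, b=5, c=0. log_5(1)=0 = c=0. Case 2: O(n^c log n) = O(log n)
Complexity: O(log n)


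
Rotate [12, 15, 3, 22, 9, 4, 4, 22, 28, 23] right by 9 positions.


Right rotate by 9: [15, 3, 22, 9, 4, 4, 22, 28, 23, 12]


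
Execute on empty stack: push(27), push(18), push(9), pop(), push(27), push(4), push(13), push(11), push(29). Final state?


push(27) -> [27]
push(18) -> [27, 18]
push(9) -> [27, 18, 9]
pop() returns 9 -> [27, 18]
push(27) -> [27, 18, 27]
push(4) -> [27, 18, 27, 4]
push(13) -> [27, 18, 27, 4, 13]
push(11) -> [27, 18, 27, 4, 13, 11]
push(29) -> [27, 18, 27, 4, 13, 11, 29]
Final stack (bottom to top): [27, 18, 27, 4, 13, 11, 29]


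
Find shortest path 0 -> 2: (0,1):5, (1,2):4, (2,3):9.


Dijkstra from 0:
Distances: {0: 0, 1: 5, 2: 9, 3: 18}
Shortest distance to 2 = 9, path = [0, 1, 2]


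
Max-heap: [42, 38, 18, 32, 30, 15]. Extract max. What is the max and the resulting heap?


Max = 42
Replace root with last, heapify down
Resulting heap: [38, 32, 18, 15, 30]


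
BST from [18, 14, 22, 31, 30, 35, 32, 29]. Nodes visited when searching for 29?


BST root = 18
Search for 29: compare at each node
Path: [18, 22, 31, 30, 29]


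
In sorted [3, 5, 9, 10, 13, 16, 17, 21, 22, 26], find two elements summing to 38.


Two pointers: lo=0, hi=9
Found pair: (16, 22) summing to 38


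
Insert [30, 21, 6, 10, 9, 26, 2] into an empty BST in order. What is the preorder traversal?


Root = 30; build tree by BST insertion.
Preorder traversal: [30, 21, 6, 2, 10, 9, 26]


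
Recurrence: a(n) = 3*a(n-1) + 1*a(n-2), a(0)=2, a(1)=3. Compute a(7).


Build bottom-up:
...a(5)=393, a(6)=1298, a(7)=3*1298+1*393=4287


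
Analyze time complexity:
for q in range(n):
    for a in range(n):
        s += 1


Per nesting level: O(n) * O(n) = O(n^2)
Complexity: O(n^2)


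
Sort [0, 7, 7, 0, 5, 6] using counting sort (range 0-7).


Count array: [2, 0, 0, 0, 0, 1, 1, 2]
Reconstruct: [0, 0, 5, 6, 7, 7]


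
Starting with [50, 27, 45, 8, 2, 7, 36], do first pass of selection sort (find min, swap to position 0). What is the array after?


After one pass: [2, 27, 45, 8, 50, 7, 36]


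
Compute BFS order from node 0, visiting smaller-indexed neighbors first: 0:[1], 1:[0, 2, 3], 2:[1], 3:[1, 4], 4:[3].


BFS queue: start with [0]
Visit order: [0, 1, 2, 3, 4]


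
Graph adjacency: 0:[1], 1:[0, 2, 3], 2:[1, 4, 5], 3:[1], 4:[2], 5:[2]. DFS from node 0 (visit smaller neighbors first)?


DFS stack-based: start with [0]
Visit order: [0, 1, 2, 4, 5, 3]


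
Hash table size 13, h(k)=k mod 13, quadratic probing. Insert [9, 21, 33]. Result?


Insertions: 9->slot 9; 21->slot 8; 33->slot 7
Table: [None, None, None, None, None, None, None, 33, 21, 9, None, None, None]


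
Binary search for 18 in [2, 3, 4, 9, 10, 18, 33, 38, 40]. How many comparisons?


Search for 18:
[0,8] mid=4 arr[4]=10
[5,8] mid=6 arr[6]=33
[5,5] mid=5 arr[5]=18
Total: 3 comparisons


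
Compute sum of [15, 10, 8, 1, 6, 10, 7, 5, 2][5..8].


Prefix sums: [0, 15, 25, 33, 34, 40, 50, 57, 62, 64]
Sum[5..8] = prefix[9] - prefix[5] = 64 - 40 = 24


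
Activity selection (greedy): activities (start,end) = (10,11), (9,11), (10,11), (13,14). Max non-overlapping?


Greedy: pick earliest-ending, then skip overlaps.
Selected (2 activities): [(10, 11), (13, 14)]


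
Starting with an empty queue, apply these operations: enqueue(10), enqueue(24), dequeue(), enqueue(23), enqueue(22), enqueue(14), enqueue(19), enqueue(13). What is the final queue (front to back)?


enqueue(10) -> [10]
enqueue(24) -> [10, 24]
dequeue() returns 10 -> [24]
enqueue(23) -> [24, 23]
enqueue(22) -> [24, 23, 22]
enqueue(14) -> [24, 23, 22, 14]
enqueue(19) -> [24, 23, 22, 14, 19]
enqueue(13) -> [24, 23, 22, 14, 19, 13]
Final queue (front to back): [24, 23, 22, 14, 19, 13]


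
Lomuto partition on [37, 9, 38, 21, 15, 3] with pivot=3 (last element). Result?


Elements <= 3 go left of pivot.
Result: [3, 9, 38, 21, 15, 37], pivot at index 0


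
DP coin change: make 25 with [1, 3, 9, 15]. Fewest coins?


dp[0]=0; dp[i]=1+min(dp[i-c] for c in coins)
...dp[20]=4, dp[21]=3, dp[22]=4, dp[23]=5, dp[24]=2, dp[25]=3
Minimum coins for 25 = 3


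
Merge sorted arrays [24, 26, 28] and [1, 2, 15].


Compare heads, take smaller each step.
Merged: [1, 2, 15, 24, 26, 28]


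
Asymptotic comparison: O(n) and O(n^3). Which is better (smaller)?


linear grows slower than cubic
O(n) is asymptotically smaller; O(n^3) grows faster


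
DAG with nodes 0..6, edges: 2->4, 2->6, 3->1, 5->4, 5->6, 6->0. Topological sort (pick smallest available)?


Kahn's algorithm, process smallest node first
Order: [2, 3, 1, 5, 4, 6, 0]


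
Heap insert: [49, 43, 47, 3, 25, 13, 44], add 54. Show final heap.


Append 54: [49, 43, 47, 3, 25, 13, 44, 54]
Bubble up: swap idx 7(54) with idx 3(3); swap idx 3(54) with idx 1(43); swap idx 1(54) with idx 0(49)
Result: [54, 49, 47, 43, 25, 13, 44, 3]


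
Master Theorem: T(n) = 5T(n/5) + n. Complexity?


a=5, b=5, c=1. log_5(5)=1 = c=1. Case 2: O(n^c log n) = O(n log n)
Complexity: O(n log n)


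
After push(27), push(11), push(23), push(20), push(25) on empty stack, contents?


push(27) -> [27]
push(11) -> [27, 11]
push(23) -> [27, 11, 23]
push(20) -> [27, 11, 23, 20]
push(25) -> [27, 11, 23, 20, 25]
Final stack (bottom to top): [27, 11, 23, 20, 25]


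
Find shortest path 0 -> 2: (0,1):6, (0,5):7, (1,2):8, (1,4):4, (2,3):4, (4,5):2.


Dijkstra from 0:
Distances: {0: 0, 1: 6, 2: 14, 3: 18, 4: 9, 5: 7}
Shortest distance to 2 = 14, path = [0, 1, 2]


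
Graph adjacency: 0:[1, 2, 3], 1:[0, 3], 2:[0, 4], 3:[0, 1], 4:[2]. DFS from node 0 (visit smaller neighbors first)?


DFS stack-based: start with [0]
Visit order: [0, 1, 3, 2, 4]


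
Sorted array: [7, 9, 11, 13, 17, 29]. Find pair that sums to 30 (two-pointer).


Two pointers: lo=0, hi=5
Found pair: (13, 17) summing to 30


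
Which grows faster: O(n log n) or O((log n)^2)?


polylogarithmic grows slower than linearithmic
O((log n)^2) is asymptotically smaller; O(n log n) grows faster


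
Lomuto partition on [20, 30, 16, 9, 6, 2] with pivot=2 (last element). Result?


Elements <= 2 go left of pivot.
Result: [2, 30, 16, 9, 6, 20], pivot at index 0


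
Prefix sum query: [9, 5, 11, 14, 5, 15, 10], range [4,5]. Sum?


Prefix sums: [0, 9, 14, 25, 39, 44, 59, 69]
Sum[4..5] = prefix[6] - prefix[4] = 59 - 39 = 20


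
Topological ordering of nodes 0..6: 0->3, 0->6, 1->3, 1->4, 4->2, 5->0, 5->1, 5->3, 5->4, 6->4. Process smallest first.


Kahn's algorithm, process smallest node first
Order: [5, 0, 1, 3, 6, 4, 2]


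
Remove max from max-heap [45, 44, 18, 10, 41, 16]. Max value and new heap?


Max = 45
Replace root with last, heapify down
Resulting heap: [44, 41, 18, 10, 16]


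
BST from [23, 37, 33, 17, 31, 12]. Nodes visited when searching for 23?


BST root = 23
Search for 23: compare at each node
Path: [23]


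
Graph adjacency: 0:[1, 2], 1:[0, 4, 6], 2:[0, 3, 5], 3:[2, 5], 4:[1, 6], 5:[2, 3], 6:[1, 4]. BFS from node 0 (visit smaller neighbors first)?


BFS queue: start with [0]
Visit order: [0, 1, 2, 4, 6, 3, 5]


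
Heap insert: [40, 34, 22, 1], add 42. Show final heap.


Append 42: [40, 34, 22, 1, 42]
Bubble up: swap idx 4(42) with idx 1(34); swap idx 1(42) with idx 0(40)
Result: [42, 40, 22, 1, 34]


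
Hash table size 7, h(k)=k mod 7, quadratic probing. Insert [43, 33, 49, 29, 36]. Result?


Insertions: 43->slot 1; 33->slot 5; 49->slot 0; 29->slot 2; 36->slot 3
Table: [49, 43, 29, 36, None, 33, None]


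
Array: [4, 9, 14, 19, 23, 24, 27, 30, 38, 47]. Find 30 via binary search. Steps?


Search for 30:
[0,9] mid=4 arr[4]=23
[5,9] mid=7 arr[7]=30
Total: 2 comparisons


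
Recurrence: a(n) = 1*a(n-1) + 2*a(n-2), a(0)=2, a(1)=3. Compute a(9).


Build bottom-up:
...a(7)=213, a(8)=427, a(9)=1*427+2*213=853


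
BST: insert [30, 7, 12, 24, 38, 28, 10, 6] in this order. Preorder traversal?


Root = 30; build tree by BST insertion.
Preorder traversal: [30, 7, 6, 12, 10, 24, 28, 38]


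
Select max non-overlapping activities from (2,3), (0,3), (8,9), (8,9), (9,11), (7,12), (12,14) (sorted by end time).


Greedy: pick earliest-ending, then skip overlaps.
Selected (4 activities): [(2, 3), (8, 9), (9, 11), (12, 14)]


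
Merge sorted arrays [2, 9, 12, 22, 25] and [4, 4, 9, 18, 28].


Compare heads, take smaller each step.
Merged: [2, 4, 4, 9, 9, 12, 18, 22, 25, 28]


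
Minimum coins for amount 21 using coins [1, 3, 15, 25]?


dp[0]=0; dp[i]=1+min(dp[i-c] for c in coins)
...dp[16]=2, dp[17]=3, dp[18]=2, dp[19]=3, dp[20]=4, dp[21]=3
Minimum coins for 21 = 3


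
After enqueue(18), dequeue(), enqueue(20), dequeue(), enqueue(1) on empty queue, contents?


enqueue(18) -> [18]
dequeue() returns 18 -> []
enqueue(20) -> [20]
dequeue() returns 20 -> []
enqueue(1) -> [1]
Final queue (front to back): [1]


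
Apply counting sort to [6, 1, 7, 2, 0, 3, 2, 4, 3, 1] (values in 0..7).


Count array: [1, 2, 2, 2, 1, 0, 1, 1]
Reconstruct: [0, 1, 1, 2, 2, 3, 3, 4, 6, 7]


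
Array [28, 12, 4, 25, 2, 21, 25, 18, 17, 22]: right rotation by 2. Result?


Right rotate by 2: [17, 22, 28, 12, 4, 25, 2, 21, 25, 18]


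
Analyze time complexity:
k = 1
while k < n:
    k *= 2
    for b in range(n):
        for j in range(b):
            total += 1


Per nesting level: O(log n) * O(n) * O(n) [triangular over b] = O(n^2 log n)
Complexity: O(n^2 log n)


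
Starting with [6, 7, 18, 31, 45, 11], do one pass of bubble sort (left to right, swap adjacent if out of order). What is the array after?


After one pass: [6, 7, 18, 31, 11, 45]


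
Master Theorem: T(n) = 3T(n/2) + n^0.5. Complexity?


a=3, b=2, c=0.5. log_2(3)=1.585 > c=0.5. Case 1: O(n^log_b(a)) = O(n^1.585)
Complexity: O(n^1.585)


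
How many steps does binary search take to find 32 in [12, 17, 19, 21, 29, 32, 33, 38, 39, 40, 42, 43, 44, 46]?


Search for 32:
[0,13] mid=6 arr[6]=33
[0,5] mid=2 arr[2]=19
[3,5] mid=4 arr[4]=29
[5,5] mid=5 arr[5]=32
Total: 4 comparisons


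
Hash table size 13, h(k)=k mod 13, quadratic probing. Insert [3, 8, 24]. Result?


Insertions: 3->slot 3; 8->slot 8; 24->slot 11
Table: [None, None, None, 3, None, None, None, None, 8, None, None, 24, None]


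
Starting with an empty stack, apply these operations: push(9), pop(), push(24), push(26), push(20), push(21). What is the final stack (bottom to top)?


push(9) -> [9]
pop() returns 9 -> []
push(24) -> [24]
push(26) -> [24, 26]
push(20) -> [24, 26, 20]
push(21) -> [24, 26, 20, 21]
Final stack (bottom to top): [24, 26, 20, 21]


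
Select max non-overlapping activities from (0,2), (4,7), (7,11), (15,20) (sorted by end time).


Greedy: pick earliest-ending, then skip overlaps.
Selected (4 activities): [(0, 2), (4, 7), (7, 11), (15, 20)]


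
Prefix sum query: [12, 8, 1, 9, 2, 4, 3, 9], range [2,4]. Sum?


Prefix sums: [0, 12, 20, 21, 30, 32, 36, 39, 48]
Sum[2..4] = prefix[5] - prefix[2] = 32 - 20 = 12


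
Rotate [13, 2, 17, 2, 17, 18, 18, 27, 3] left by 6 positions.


Left rotate by 6: [18, 27, 3, 13, 2, 17, 2, 17, 18]


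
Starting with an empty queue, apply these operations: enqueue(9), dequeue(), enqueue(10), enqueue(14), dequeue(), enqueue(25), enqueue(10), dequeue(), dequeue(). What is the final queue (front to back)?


enqueue(9) -> [9]
dequeue() returns 9 -> []
enqueue(10) -> [10]
enqueue(14) -> [10, 14]
dequeue() returns 10 -> [14]
enqueue(25) -> [14, 25]
enqueue(10) -> [14, 25, 10]
dequeue() returns 14 -> [25, 10]
dequeue() returns 25 -> [10]
Final queue (front to back): [10]


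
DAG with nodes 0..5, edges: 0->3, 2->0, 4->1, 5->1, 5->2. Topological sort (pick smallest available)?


Kahn's algorithm, process smallest node first
Order: [4, 5, 1, 2, 0, 3]


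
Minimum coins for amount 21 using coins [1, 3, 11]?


dp[0]=0; dp[i]=1+min(dp[i-c] for c in coins)
...dp[16]=4, dp[17]=3, dp[18]=4, dp[19]=5, dp[20]=4, dp[21]=5
Minimum coins for 21 = 5


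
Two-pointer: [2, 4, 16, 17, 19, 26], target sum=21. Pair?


Two pointers: lo=0, hi=5
Found pair: (2, 19) summing to 21


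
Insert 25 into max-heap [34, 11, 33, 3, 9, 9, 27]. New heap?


Append 25: [34, 11, 33, 3, 9, 9, 27, 25]
Bubble up: swap idx 7(25) with idx 3(3); swap idx 3(25) with idx 1(11)
Result: [34, 25, 33, 11, 9, 9, 27, 3]


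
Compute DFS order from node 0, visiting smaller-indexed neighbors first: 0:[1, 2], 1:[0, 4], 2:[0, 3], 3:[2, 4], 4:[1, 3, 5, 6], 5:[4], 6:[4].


DFS stack-based: start with [0]
Visit order: [0, 1, 4, 3, 2, 5, 6]


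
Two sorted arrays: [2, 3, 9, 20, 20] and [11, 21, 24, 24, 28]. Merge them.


Compare heads, take smaller each step.
Merged: [2, 3, 9, 11, 20, 20, 21, 24, 24, 28]


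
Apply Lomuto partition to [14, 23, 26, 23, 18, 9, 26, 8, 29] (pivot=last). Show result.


Elements <= 29 go left of pivot.
Result: [14, 23, 26, 23, 18, 9, 26, 8, 29], pivot at index 8


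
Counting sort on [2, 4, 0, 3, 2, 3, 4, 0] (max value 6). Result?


Count array: [2, 0, 2, 2, 2, 0, 0]
Reconstruct: [0, 0, 2, 2, 3, 3, 4, 4]


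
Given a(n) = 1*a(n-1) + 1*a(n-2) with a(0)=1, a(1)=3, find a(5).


Build bottom-up:
...a(3)=7, a(4)=11, a(5)=1*11+1*7=18


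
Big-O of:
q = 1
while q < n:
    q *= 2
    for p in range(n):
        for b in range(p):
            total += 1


Per nesting level: O(log n) * O(n) * O(n) [triangular over p] = O(n^2 log n)
Complexity: O(n^2 log n)


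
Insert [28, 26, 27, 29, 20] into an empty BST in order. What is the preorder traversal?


Root = 28; build tree by BST insertion.
Preorder traversal: [28, 26, 20, 27, 29]


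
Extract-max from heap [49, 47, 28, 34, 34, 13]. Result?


Max = 49
Replace root with last, heapify down
Resulting heap: [47, 34, 28, 13, 34]


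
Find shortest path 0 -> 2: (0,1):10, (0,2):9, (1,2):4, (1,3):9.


Dijkstra from 0:
Distances: {0: 0, 1: 10, 2: 9, 3: 19}
Shortest distance to 2 = 9, path = [0, 2]
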